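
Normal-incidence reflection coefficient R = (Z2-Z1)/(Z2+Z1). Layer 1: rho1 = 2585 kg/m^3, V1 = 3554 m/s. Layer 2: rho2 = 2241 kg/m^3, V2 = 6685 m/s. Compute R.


Z1 = 2585 * 3554 = 9187090
Z2 = 2241 * 6685 = 14981085
R = (14981085 - 9187090) / (14981085 + 9187090) = 5793995 / 24168175 = 0.2397

0.2397


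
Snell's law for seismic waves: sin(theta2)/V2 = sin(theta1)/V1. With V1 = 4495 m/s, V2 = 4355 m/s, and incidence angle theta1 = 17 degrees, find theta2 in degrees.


sin(theta1) = sin(17 deg) = 0.292372
sin(theta2) = V2/V1 * sin(theta1) = 4355/4495 * 0.292372 = 0.283266
theta2 = arcsin(0.283266) = 16.4552 degrees

16.4552


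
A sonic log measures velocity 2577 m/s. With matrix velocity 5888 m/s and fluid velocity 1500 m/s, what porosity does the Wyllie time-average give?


1/V - 1/Vm = 1/2577 - 1/5888 = 0.00021821
1/Vf - 1/Vm = 1/1500 - 1/5888 = 0.00049683
phi = 0.00021821 / 0.00049683 = 0.4392

0.4392


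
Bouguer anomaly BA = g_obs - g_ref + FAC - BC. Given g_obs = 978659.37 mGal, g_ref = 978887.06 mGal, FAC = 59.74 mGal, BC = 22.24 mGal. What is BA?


BA = g_obs - g_ref + FAC - BC
= 978659.37 - 978887.06 + 59.74 - 22.24
= -190.19 mGal

-190.19


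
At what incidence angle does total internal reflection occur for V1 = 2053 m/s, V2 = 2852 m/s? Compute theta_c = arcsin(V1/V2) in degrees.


V1/V2 = 2053/2852 = 0.719846
theta_c = arcsin(0.719846) = 46.0417 degrees

46.0417


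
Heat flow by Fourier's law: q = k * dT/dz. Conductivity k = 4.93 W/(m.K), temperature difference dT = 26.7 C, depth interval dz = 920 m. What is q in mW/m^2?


q = k * dT / dz * 1000
= 4.93 * 26.7 / 920 * 1000
= 0.143077 * 1000
= 143.0772 mW/m^2

143.0772


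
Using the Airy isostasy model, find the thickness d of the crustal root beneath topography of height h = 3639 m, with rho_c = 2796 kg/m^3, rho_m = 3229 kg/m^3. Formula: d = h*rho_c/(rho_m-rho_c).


rho_m - rho_c = 3229 - 2796 = 433
d = 3639 * 2796 / 433
= 10174644 / 433
= 23498.02 m

23498.02


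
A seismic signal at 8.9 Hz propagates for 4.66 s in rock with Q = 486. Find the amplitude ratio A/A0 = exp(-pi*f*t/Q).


pi*f*t/Q = pi*8.9*4.66/486 = 0.268096
A/A0 = exp(-0.268096) = 0.764835

0.764835


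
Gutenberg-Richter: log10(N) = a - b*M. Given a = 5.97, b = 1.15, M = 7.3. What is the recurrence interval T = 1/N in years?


log10(N) = 5.97 - 1.15*7.3 = -2.425
N = 10^-2.425 = 0.003758
T = 1/N = 1/0.003758 = 266.0725 years

266.0725


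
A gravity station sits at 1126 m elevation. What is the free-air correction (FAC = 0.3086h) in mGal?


FAC = 0.3086 * h
= 0.3086 * 1126
= 347.4836 mGal

347.4836


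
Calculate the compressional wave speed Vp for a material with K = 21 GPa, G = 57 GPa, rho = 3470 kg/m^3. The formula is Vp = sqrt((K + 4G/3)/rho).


First compute the effective modulus:
K + 4G/3 = 21e9 + 4*57e9/3 = 97000000000.0 Pa
Then divide by density:
97000000000.0 / 3470 = 27953890.4899 Pa/(kg/m^3)
Take the square root:
Vp = sqrt(27953890.4899) = 5287.14 m/s

5287.14


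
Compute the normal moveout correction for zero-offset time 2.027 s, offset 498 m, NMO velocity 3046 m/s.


x/Vnmo = 498/3046 = 0.163493
(x/Vnmo)^2 = 0.02673
t0^2 = 4.108729
sqrt(4.108729 + 0.02673) = 2.033583
dt = 2.033583 - 2.027 = 0.006583

0.006583


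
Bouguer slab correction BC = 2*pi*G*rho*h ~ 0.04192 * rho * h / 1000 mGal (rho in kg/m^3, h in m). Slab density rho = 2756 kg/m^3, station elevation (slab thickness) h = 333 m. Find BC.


BC = 0.04192 * rho * h / 1000
= 0.04192 * 2756 * 333 / 1000
= 38.472 mGal

38.472


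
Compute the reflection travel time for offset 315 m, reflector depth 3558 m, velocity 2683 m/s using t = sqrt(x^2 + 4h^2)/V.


x^2 + 4h^2 = 315^2 + 4*3558^2 = 99225 + 50637456 = 50736681
sqrt(50736681) = 7122.9686
t = 7122.9686 / 2683 = 2.6549 s

2.6549


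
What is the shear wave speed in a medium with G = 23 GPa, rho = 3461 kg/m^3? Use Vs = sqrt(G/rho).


Convert G to Pa: G = 23e9 Pa
Compute G/rho = 23e9 / 3461 = 6645478.1855
Vs = sqrt(6645478.1855) = 2577.88 m/s

2577.88


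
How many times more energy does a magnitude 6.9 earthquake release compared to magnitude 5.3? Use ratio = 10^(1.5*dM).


M2 - M1 = 6.9 - 5.3 = 1.6
1.5 * 1.6 = 2.4
ratio = 10^2.4 = 251.19

251.19


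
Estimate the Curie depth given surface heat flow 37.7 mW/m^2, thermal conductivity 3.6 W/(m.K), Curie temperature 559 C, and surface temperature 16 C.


T_Curie - T_surf = 559 - 16 = 543 C
Convert q to W/m^2: 37.7 mW/m^2 = 0.0377 W/m^2
d = 543 * 3.6 / 0.0377 = 51851.46 m

51851.46


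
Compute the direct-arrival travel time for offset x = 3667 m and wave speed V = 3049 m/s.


t = x / V
= 3667 / 3049
= 1.2027 s

1.2027


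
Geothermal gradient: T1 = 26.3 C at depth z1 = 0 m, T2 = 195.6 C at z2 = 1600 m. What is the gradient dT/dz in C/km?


dT = 195.6 - 26.3 = 169.3 C
dz = 1600 - 0 = 1600 m
gradient = dT/dz * 1000 = 169.3/1600 * 1000 = 105.8125 C/km

105.8125


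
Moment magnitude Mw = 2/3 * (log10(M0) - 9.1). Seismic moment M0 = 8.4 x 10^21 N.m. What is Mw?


log10(M0) = log10(8.4 x 10^21) = 21.9243
Mw = 2/3 * (21.9243 - 9.1)
= 2/3 * 12.8243
= 8.55

8.55


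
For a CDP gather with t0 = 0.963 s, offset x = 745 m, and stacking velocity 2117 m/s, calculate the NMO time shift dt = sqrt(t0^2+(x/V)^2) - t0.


x/Vnmo = 745/2117 = 0.351913
(x/Vnmo)^2 = 0.123843
t0^2 = 0.927369
sqrt(0.927369 + 0.123843) = 1.025286
dt = 1.025286 - 0.963 = 0.062286

0.062286


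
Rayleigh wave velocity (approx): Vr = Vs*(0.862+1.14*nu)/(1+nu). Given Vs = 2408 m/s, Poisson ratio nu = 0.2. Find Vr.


Numerator factor = 0.862 + 1.14*0.2 = 1.09
Denominator = 1 + 0.2 = 1.2
Vr = 2408 * 1.09 / 1.2 = 2187.27 m/s

2187.27


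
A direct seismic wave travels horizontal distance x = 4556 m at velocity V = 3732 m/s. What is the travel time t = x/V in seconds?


t = x / V
= 4556 / 3732
= 1.2208 s

1.2208


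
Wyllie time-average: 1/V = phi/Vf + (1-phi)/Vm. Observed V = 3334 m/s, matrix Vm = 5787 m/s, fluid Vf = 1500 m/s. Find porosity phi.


1/V - 1/Vm = 1/3334 - 1/5787 = 0.00012714
1/Vf - 1/Vm = 1/1500 - 1/5787 = 0.00049387
phi = 0.00012714 / 0.00049387 = 0.2574

0.2574


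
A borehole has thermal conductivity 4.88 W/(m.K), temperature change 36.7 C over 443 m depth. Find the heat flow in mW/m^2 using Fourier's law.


q = k * dT / dz * 1000
= 4.88 * 36.7 / 443 * 1000
= 0.40428 * 1000
= 404.2799 mW/m^2

404.2799


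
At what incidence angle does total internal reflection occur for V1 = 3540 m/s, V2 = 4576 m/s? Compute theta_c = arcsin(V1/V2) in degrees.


V1/V2 = 3540/4576 = 0.773601
theta_c = arcsin(0.773601) = 50.6784 degrees

50.6784


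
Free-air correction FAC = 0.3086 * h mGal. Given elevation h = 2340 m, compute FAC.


FAC = 0.3086 * h
= 0.3086 * 2340
= 722.124 mGal

722.124


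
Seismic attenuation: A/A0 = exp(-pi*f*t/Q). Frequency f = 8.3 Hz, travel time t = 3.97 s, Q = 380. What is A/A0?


pi*f*t/Q = pi*8.3*3.97/380 = 0.272417
A/A0 = exp(-0.272417) = 0.761536

0.761536


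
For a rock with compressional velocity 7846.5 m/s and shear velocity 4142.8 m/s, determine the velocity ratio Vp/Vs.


Vp/Vs = 7846.5 / 4142.8
= 1.894

1.894


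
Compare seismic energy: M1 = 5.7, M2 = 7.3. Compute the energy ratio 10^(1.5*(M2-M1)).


M2 - M1 = 7.3 - 5.7 = 1.6
1.5 * 1.6 = 2.4
ratio = 10^2.4 = 251.19

251.19


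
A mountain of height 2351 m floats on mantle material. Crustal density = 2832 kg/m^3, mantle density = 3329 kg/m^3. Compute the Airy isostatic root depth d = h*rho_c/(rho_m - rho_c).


rho_m - rho_c = 3329 - 2832 = 497
d = 2351 * 2832 / 497
= 6658032 / 497
= 13396.44 m

13396.44


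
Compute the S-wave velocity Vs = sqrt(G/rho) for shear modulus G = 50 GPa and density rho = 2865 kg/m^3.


Convert G to Pa: G = 50e9 Pa
Compute G/rho = 50e9 / 2865 = 17452006.9808
Vs = sqrt(17452006.9808) = 4177.56 m/s

4177.56


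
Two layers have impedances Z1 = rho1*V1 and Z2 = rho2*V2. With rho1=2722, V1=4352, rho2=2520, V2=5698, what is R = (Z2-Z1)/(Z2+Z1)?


Z1 = 2722 * 4352 = 11846144
Z2 = 2520 * 5698 = 14358960
R = (14358960 - 11846144) / (14358960 + 11846144) = 2512816 / 26205104 = 0.0959

0.0959


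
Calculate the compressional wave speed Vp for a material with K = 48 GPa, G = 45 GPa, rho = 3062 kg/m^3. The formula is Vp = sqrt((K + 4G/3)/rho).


First compute the effective modulus:
K + 4G/3 = 48e9 + 4*45e9/3 = 108000000000.0 Pa
Then divide by density:
108000000000.0 / 3062 = 35271064.6636 Pa/(kg/m^3)
Take the square root:
Vp = sqrt(35271064.6636) = 5938.94 m/s

5938.94


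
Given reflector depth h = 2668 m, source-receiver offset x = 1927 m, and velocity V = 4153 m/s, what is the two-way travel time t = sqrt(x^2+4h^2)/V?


x^2 + 4h^2 = 1927^2 + 4*2668^2 = 3713329 + 28472896 = 32186225
sqrt(32186225) = 5673.2905
t = 5673.2905 / 4153 = 1.3661 s

1.3661


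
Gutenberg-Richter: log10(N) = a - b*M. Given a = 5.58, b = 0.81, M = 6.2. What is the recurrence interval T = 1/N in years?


log10(N) = 5.58 - 0.81*6.2 = 0.558
N = 10^0.558 = 3.614099
T = 1/N = 1/3.614099 = 0.2767 years

0.2767


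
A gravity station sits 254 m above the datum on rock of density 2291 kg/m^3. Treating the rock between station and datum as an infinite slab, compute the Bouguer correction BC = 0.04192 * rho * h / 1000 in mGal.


BC = 0.04192 * rho * h / 1000
= 0.04192 * 2291 * 254 / 1000
= 24.3938 mGal

24.3938


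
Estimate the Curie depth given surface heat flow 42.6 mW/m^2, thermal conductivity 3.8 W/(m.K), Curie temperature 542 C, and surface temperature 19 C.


T_Curie - T_surf = 542 - 19 = 523 C
Convert q to W/m^2: 42.6 mW/m^2 = 0.0426 W/m^2
d = 523 * 3.8 / 0.0426 = 46652.58 m

46652.58


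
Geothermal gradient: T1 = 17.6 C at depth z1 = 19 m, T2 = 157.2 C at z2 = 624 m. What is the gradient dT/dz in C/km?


dT = 157.2 - 17.6 = 139.6 C
dz = 624 - 19 = 605 m
gradient = dT/dz * 1000 = 139.6/605 * 1000 = 230.7438 C/km

230.7438


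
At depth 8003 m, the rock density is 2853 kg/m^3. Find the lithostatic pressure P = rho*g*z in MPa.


P = rho * g * z / 1e6
= 2853 * 9.81 * 8003 / 1e6
= 223987403.79 / 1e6
= 223.9874 MPa

223.9874


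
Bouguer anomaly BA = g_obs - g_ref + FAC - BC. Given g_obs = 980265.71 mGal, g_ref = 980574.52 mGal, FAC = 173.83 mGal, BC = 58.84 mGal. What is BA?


BA = g_obs - g_ref + FAC - BC
= 980265.71 - 980574.52 + 173.83 - 58.84
= -193.82 mGal

-193.82


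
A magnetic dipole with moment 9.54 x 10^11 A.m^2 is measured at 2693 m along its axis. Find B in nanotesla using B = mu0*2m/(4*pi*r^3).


m = 9.54 x 10^11 = 954000000000 A.m^2
2m = 1908000000000 A.m^2
r^3 = 2693^3 = 19530306557
B = (4pi*10^-7) * 1908000000000 / (4*pi * 19530306557) * 1e9
= 2397663.51322 / 245425070407.31 * 1e9
= 9769.4319 nT

9769.4319


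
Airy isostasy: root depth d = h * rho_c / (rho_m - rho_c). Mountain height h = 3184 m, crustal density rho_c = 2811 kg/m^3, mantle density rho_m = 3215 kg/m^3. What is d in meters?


rho_m - rho_c = 3215 - 2811 = 404
d = 3184 * 2811 / 404
= 8950224 / 404
= 22154.02 m

22154.02


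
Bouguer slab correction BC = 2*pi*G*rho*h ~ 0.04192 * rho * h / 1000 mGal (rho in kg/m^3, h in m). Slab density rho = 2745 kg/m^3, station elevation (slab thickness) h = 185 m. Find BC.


BC = 0.04192 * rho * h / 1000
= 0.04192 * 2745 * 185 / 1000
= 21.288 mGal

21.288


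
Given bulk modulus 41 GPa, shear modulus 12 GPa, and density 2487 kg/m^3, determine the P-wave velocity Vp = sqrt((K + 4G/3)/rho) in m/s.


First compute the effective modulus:
K + 4G/3 = 41e9 + 4*12e9/3 = 57000000000.0 Pa
Then divide by density:
57000000000.0 / 2487 = 22919179.7346 Pa/(kg/m^3)
Take the square root:
Vp = sqrt(22919179.7346) = 4787.4 m/s

4787.4


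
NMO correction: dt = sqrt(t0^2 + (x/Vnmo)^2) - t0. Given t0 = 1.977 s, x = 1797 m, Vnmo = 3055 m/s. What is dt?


x/Vnmo = 1797/3055 = 0.588216
(x/Vnmo)^2 = 0.345998
t0^2 = 3.908529
sqrt(3.908529 + 0.345998) = 2.062651
dt = 2.062651 - 1.977 = 0.085651

0.085651


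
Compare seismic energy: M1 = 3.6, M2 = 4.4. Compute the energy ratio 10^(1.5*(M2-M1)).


M2 - M1 = 4.4 - 3.6 = 0.8
1.5 * 0.8 = 1.2
ratio = 10^1.2 = 15.85

15.85


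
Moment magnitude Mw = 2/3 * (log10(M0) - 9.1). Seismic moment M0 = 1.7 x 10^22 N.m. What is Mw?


log10(M0) = log10(1.7 x 10^22) = 22.2304
Mw = 2/3 * (22.2304 - 9.1)
= 2/3 * 13.1304
= 8.75

8.75


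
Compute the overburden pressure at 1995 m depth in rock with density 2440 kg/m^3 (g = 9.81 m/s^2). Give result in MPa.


P = rho * g * z / 1e6
= 2440 * 9.81 * 1995 / 1e6
= 47753118.0 / 1e6
= 47.7531 MPa

47.7531


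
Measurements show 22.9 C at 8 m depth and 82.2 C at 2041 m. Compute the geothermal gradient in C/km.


dT = 82.2 - 22.9 = 59.3 C
dz = 2041 - 8 = 2033 m
gradient = dT/dz * 1000 = 59.3/2033 * 1000 = 29.1687 C/km

29.1687


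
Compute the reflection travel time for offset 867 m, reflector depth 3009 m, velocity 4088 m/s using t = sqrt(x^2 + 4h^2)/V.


x^2 + 4h^2 = 867^2 + 4*3009^2 = 751689 + 36216324 = 36968013
sqrt(36968013) = 6080.1326
t = 6080.1326 / 4088 = 1.4873 s

1.4873


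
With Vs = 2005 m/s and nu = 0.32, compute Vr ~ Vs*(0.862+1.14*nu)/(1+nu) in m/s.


Numerator factor = 0.862 + 1.14*0.32 = 1.2268
Denominator = 1 + 0.32 = 1.32
Vr = 2005 * 1.2268 / 1.32 = 1863.43 m/s

1863.43


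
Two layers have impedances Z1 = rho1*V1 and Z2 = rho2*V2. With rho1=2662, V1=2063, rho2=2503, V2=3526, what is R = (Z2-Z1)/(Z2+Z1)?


Z1 = 2662 * 2063 = 5491706
Z2 = 2503 * 3526 = 8825578
R = (8825578 - 5491706) / (8825578 + 5491706) = 3333872 / 14317284 = 0.2329

0.2329


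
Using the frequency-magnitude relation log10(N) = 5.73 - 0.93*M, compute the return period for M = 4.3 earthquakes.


log10(N) = 5.73 - 0.93*4.3 = 1.731
N = 10^1.731 = 53.826978
T = 1/N = 1/53.826978 = 0.0186 years

0.0186


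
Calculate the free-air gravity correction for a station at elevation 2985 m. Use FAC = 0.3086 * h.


FAC = 0.3086 * h
= 0.3086 * 2985
= 921.171 mGal

921.171


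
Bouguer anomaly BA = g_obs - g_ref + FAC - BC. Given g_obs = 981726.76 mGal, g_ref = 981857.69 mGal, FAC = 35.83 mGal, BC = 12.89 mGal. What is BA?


BA = g_obs - g_ref + FAC - BC
= 981726.76 - 981857.69 + 35.83 - 12.89
= -107.99 mGal

-107.99


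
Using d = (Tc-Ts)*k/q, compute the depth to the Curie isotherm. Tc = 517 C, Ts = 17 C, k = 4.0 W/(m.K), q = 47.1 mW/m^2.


T_Curie - T_surf = 517 - 17 = 500 C
Convert q to W/m^2: 47.1 mW/m^2 = 0.0471 W/m^2
d = 500 * 4.0 / 0.0471 = 42462.85 m

42462.85


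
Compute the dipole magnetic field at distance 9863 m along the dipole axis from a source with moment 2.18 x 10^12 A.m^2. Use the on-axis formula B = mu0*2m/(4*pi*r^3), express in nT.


m = 2.18 x 10^12 = 2180000000000 A.m^2
2m = 4360000000000 A.m^2
r^3 = 9863^3 = 959460498647
B = (4pi*10^-7) * 4360000000000 / (4*pi * 959460498647) * 1e9
= 5478937.587861 / 12056936215836.06 * 1e9
= 454.422 nT

454.422


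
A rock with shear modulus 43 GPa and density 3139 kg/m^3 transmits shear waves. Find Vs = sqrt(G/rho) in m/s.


Convert G to Pa: G = 43e9 Pa
Compute G/rho = 43e9 / 3139 = 13698630.137
Vs = sqrt(13698630.137) = 3701.17 m/s

3701.17


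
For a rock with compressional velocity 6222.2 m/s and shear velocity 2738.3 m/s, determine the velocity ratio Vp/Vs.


Vp/Vs = 6222.2 / 2738.3
= 2.2723

2.2723


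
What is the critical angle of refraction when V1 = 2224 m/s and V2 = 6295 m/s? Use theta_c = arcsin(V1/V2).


V1/V2 = 2224/6295 = 0.353296
theta_c = arcsin(0.353296) = 20.6891 degrees

20.6891


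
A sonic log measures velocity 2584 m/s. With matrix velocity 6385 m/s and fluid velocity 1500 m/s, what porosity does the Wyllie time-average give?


1/V - 1/Vm = 1/2584 - 1/6385 = 0.00023038
1/Vf - 1/Vm = 1/1500 - 1/6385 = 0.00051005
phi = 0.00023038 / 0.00051005 = 0.4517

0.4517


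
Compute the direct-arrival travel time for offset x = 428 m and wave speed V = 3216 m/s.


t = x / V
= 428 / 3216
= 0.1331 s

0.1331


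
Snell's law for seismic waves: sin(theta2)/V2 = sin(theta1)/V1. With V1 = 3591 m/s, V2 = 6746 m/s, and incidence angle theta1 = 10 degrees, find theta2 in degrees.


sin(theta1) = sin(10 deg) = 0.173648
sin(theta2) = V2/V1 * sin(theta1) = 6746/3591 * 0.173648 = 0.326213
theta2 = arcsin(0.326213) = 19.0391 degrees

19.0391


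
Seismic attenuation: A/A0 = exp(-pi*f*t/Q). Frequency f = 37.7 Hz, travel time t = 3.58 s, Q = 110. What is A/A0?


pi*f*t/Q = pi*37.7*3.58/110 = 3.85462
A/A0 = exp(-3.85462) = 0.021182

0.021182


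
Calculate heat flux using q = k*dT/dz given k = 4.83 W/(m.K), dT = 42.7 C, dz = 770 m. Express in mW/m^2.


q = k * dT / dz * 1000
= 4.83 * 42.7 / 770 * 1000
= 0.267845 * 1000
= 267.8455 mW/m^2

267.8455


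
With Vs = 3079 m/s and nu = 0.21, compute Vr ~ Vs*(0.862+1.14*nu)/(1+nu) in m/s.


Numerator factor = 0.862 + 1.14*0.21 = 1.1014
Denominator = 1 + 0.21 = 1.21
Vr = 3079 * 1.1014 / 1.21 = 2802.65 m/s

2802.65


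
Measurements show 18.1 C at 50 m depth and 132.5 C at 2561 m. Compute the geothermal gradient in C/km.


dT = 132.5 - 18.1 = 114.4 C
dz = 2561 - 50 = 2511 m
gradient = dT/dz * 1000 = 114.4/2511 * 1000 = 45.5595 C/km

45.5595


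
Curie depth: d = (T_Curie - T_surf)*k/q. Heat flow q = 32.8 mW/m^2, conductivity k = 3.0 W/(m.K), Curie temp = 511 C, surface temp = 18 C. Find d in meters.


T_Curie - T_surf = 511 - 18 = 493 C
Convert q to W/m^2: 32.8 mW/m^2 = 0.0328 W/m^2
d = 493 * 3.0 / 0.0328 = 45091.46 m

45091.46


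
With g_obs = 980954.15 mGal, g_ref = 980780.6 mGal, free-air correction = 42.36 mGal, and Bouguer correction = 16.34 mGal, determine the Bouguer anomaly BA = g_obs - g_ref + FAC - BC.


BA = g_obs - g_ref + FAC - BC
= 980954.15 - 980780.6 + 42.36 - 16.34
= 199.57 mGal

199.57


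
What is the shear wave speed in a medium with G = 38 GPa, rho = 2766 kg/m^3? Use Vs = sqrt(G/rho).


Convert G to Pa: G = 38e9 Pa
Compute G/rho = 38e9 / 2766 = 13738250.1808
Vs = sqrt(13738250.1808) = 3706.51 m/s

3706.51


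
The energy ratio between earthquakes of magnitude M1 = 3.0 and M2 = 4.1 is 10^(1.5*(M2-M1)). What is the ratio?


M2 - M1 = 4.1 - 3.0 = 1.1
1.5 * 1.1 = 1.65
ratio = 10^1.65 = 44.67

44.67


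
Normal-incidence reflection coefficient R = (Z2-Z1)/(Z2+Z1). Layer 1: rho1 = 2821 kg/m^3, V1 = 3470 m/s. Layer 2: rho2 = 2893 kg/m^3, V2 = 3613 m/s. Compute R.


Z1 = 2821 * 3470 = 9788870
Z2 = 2893 * 3613 = 10452409
R = (10452409 - 9788870) / (10452409 + 9788870) = 663539 / 20241279 = 0.0328

0.0328


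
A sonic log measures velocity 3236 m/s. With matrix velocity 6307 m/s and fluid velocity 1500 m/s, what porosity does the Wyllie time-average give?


1/V - 1/Vm = 1/3236 - 1/6307 = 0.00015047
1/Vf - 1/Vm = 1/1500 - 1/6307 = 0.00050811
phi = 0.00015047 / 0.00050811 = 0.2961

0.2961


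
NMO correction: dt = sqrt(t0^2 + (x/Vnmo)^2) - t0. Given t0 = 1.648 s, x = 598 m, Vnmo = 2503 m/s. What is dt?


x/Vnmo = 598/2503 = 0.238913
(x/Vnmo)^2 = 0.05708
t0^2 = 2.715904
sqrt(2.715904 + 0.05708) = 1.665228
dt = 1.665228 - 1.648 = 0.017228

0.017228


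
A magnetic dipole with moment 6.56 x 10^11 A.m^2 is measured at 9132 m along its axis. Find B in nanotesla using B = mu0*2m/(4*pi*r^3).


m = 6.56 x 10^11 = 656000000000 A.m^2
2m = 1312000000000 A.m^2
r^3 = 9132^3 = 761548747968
B = (4pi*10^-7) * 1312000000000 / (4*pi * 761548747968) * 1e9
= 1648707.824604 / 9569903807867.1 * 1e9
= 172.2805 nT

172.2805


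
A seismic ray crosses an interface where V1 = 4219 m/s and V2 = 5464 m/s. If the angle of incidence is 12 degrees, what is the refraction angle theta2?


sin(theta1) = sin(12 deg) = 0.207912
sin(theta2) = V2/V1 * sin(theta1) = 5464/4219 * 0.207912 = 0.269265
theta2 = arcsin(0.269265) = 15.6205 degrees

15.6205


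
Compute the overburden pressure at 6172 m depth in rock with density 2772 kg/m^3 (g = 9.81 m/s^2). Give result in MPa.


P = rho * g * z / 1e6
= 2772 * 9.81 * 6172 / 1e6
= 167837171.04 / 1e6
= 167.8372 MPa

167.8372


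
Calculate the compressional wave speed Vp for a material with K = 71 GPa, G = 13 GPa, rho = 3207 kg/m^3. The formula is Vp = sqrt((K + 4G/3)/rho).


First compute the effective modulus:
K + 4G/3 = 71e9 + 4*13e9/3 = 88333333333.33 Pa
Then divide by density:
88333333333.33 / 3207 = 27543914.354 Pa/(kg/m^3)
Take the square root:
Vp = sqrt(27543914.354) = 5248.23 m/s

5248.23


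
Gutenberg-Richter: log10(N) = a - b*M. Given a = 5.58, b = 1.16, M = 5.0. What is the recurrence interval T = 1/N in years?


log10(N) = 5.58 - 1.16*5.0 = -0.22
N = 10^-0.22 = 0.60256
T = 1/N = 1/0.60256 = 1.6596 years

1.6596


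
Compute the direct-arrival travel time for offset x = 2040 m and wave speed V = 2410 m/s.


t = x / V
= 2040 / 2410
= 0.8465 s

0.8465


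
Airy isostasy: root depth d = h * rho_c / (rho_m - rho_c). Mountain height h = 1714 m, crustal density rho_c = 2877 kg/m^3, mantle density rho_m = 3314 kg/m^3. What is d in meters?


rho_m - rho_c = 3314 - 2877 = 437
d = 1714 * 2877 / 437
= 4931178 / 437
= 11284.16 m

11284.16


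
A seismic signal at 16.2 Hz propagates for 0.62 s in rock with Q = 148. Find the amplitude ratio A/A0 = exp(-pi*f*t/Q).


pi*f*t/Q = pi*16.2*0.62/148 = 0.213204
A/A0 = exp(-0.213204) = 0.807991

0.807991


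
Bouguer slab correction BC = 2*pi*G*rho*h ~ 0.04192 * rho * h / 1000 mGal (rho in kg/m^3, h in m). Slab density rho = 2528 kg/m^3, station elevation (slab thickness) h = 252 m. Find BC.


BC = 0.04192 * rho * h / 1000
= 0.04192 * 2528 * 252 / 1000
= 26.7054 mGal

26.7054


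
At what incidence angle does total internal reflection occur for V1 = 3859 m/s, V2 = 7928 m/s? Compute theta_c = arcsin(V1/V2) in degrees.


V1/V2 = 3859/7928 = 0.486756
theta_c = arcsin(0.486756) = 29.1276 degrees

29.1276


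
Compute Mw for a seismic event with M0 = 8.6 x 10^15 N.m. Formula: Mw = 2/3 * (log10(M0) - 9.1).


log10(M0) = log10(8.6 x 10^15) = 15.9345
Mw = 2/3 * (15.9345 - 9.1)
= 2/3 * 6.8345
= 4.56

4.56


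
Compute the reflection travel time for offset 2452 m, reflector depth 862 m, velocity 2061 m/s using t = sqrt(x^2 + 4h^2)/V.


x^2 + 4h^2 = 2452^2 + 4*862^2 = 6012304 + 2972176 = 8984480
sqrt(8984480) = 2997.4122
t = 2997.4122 / 2061 = 1.4543 s

1.4543


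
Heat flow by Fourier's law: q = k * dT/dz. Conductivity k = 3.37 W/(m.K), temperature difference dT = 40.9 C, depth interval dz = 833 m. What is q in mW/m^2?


q = k * dT / dz * 1000
= 3.37 * 40.9 / 833 * 1000
= 0.165466 * 1000
= 165.4658 mW/m^2

165.4658


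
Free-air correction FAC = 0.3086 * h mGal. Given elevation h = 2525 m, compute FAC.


FAC = 0.3086 * h
= 0.3086 * 2525
= 779.215 mGal

779.215


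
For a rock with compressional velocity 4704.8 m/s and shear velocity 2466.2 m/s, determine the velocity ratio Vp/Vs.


Vp/Vs = 4704.8 / 2466.2
= 1.9077

1.9077


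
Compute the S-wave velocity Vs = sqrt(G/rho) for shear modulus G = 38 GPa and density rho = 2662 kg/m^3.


Convert G to Pa: G = 38e9 Pa
Compute G/rho = 38e9 / 2662 = 14274981.2171
Vs = sqrt(14274981.2171) = 3778.22 m/s

3778.22


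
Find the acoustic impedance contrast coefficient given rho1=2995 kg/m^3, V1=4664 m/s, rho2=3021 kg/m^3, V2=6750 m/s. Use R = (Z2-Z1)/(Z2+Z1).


Z1 = 2995 * 4664 = 13968680
Z2 = 3021 * 6750 = 20391750
R = (20391750 - 13968680) / (20391750 + 13968680) = 6423070 / 34360430 = 0.1869

0.1869


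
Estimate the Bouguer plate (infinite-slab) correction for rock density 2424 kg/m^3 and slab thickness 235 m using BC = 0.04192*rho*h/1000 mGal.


BC = 0.04192 * rho * h / 1000
= 0.04192 * 2424 * 235 / 1000
= 23.8793 mGal

23.8793


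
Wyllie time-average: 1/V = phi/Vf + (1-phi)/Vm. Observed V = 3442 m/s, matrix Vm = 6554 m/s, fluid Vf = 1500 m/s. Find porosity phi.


1/V - 1/Vm = 1/3442 - 1/6554 = 0.00013795
1/Vf - 1/Vm = 1/1500 - 1/6554 = 0.00051409
phi = 0.00013795 / 0.00051409 = 0.2683

0.2683


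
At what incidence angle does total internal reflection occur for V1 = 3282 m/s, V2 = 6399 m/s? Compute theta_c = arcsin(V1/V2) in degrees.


V1/V2 = 3282/6399 = 0.512893
theta_c = arcsin(0.512893) = 30.8567 degrees

30.8567


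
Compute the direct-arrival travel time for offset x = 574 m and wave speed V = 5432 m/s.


t = x / V
= 574 / 5432
= 0.1057 s

0.1057


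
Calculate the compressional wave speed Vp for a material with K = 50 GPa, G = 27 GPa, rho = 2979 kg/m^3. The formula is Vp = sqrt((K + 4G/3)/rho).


First compute the effective modulus:
K + 4G/3 = 50e9 + 4*27e9/3 = 86000000000.0 Pa
Then divide by density:
86000000000.0 / 2979 = 28868747.902 Pa/(kg/m^3)
Take the square root:
Vp = sqrt(28868747.902) = 5372.96 m/s

5372.96


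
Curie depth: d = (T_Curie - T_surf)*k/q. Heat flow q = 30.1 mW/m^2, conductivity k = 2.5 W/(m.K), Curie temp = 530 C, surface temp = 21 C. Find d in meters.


T_Curie - T_surf = 530 - 21 = 509 C
Convert q to W/m^2: 30.1 mW/m^2 = 0.0301 W/m^2
d = 509 * 2.5 / 0.0301 = 42275.75 m

42275.75


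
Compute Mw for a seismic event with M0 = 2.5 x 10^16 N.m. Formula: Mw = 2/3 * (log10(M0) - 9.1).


log10(M0) = log10(2.5 x 10^16) = 16.3979
Mw = 2/3 * (16.3979 - 9.1)
= 2/3 * 7.2979
= 4.87

4.87


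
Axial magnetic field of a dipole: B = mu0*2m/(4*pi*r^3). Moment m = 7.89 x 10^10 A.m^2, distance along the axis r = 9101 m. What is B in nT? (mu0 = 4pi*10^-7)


m = 7.89 x 10^10 = 78900000000 A.m^2
2m = 157800000000 A.m^2
r^3 = 9101^3 = 753819457301
B = (4pi*10^-7) * 157800000000 / (4*pi * 753819457301) * 1e9
= 198297.328295 / 9472774676759.46 * 1e9
= 20.9334 nT

20.9334


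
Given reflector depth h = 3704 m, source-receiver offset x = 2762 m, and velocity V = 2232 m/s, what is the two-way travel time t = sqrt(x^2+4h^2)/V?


x^2 + 4h^2 = 2762^2 + 4*3704^2 = 7628644 + 54878464 = 62507108
sqrt(62507108) = 7906.1437
t = 7906.1437 / 2232 = 3.5422 s

3.5422


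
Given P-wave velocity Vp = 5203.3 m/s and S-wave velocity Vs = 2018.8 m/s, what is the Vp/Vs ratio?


Vp/Vs = 5203.3 / 2018.8
= 2.5774

2.5774


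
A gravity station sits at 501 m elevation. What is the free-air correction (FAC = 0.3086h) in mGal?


FAC = 0.3086 * h
= 0.3086 * 501
= 154.6086 mGal

154.6086


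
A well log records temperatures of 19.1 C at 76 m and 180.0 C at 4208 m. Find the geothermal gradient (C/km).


dT = 180.0 - 19.1 = 160.9 C
dz = 4208 - 76 = 4132 m
gradient = dT/dz * 1000 = 160.9/4132 * 1000 = 38.94 C/km

38.94


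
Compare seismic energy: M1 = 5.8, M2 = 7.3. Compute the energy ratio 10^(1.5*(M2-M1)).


M2 - M1 = 7.3 - 5.8 = 1.5
1.5 * 1.5 = 2.25
ratio = 10^2.25 = 177.83

177.83


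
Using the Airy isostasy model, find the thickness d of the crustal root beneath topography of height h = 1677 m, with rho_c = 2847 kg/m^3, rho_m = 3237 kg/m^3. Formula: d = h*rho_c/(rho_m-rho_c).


rho_m - rho_c = 3237 - 2847 = 390
d = 1677 * 2847 / 390
= 4774419 / 390
= 12242.1 m

12242.1


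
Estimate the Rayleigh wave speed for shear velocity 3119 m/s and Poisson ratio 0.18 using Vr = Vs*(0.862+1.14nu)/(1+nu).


Numerator factor = 0.862 + 1.14*0.18 = 1.0672
Denominator = 1 + 0.18 = 1.18
Vr = 3119 * 1.0672 / 1.18 = 2820.84 m/s

2820.84


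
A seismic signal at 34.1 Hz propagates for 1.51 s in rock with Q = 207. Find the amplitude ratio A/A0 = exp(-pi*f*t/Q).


pi*f*t/Q = pi*34.1*1.51/207 = 0.781467
A/A0 = exp(-0.781467) = 0.457734

0.457734


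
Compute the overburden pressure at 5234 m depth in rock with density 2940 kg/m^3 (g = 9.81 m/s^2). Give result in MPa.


P = rho * g * z / 1e6
= 2940 * 9.81 * 5234 / 1e6
= 150955887.6 / 1e6
= 150.9559 MPa

150.9559


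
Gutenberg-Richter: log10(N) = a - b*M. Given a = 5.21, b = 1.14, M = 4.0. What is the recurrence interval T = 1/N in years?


log10(N) = 5.21 - 1.14*4.0 = 0.65
N = 10^0.65 = 4.466836
T = 1/N = 1/4.466836 = 0.2239 years

0.2239


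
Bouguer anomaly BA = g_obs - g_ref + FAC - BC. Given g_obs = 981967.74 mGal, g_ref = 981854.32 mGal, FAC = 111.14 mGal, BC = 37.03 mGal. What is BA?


BA = g_obs - g_ref + FAC - BC
= 981967.74 - 981854.32 + 111.14 - 37.03
= 187.53 mGal

187.53


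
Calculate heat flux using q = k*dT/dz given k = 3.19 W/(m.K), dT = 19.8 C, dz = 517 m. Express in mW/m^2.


q = k * dT / dz * 1000
= 3.19 * 19.8 / 517 * 1000
= 0.12217 * 1000
= 122.1702 mW/m^2

122.1702


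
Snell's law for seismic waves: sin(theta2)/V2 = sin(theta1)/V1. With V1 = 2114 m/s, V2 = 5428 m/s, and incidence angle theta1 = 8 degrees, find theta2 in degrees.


sin(theta1) = sin(8 deg) = 0.139173
sin(theta2) = V2/V1 * sin(theta1) = 5428/2114 * 0.139173 = 0.357347
theta2 = arcsin(0.357347) = 20.9374 degrees

20.9374


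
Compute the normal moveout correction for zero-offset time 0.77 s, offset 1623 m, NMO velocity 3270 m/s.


x/Vnmo = 1623/3270 = 0.49633
(x/Vnmo)^2 = 0.246344
t0^2 = 0.5929
sqrt(0.5929 + 0.246344) = 0.916102
dt = 0.916102 - 0.77 = 0.146102

0.146102


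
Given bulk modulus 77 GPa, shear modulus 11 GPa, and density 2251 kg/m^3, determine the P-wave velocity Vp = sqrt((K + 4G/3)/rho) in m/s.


First compute the effective modulus:
K + 4G/3 = 77e9 + 4*11e9/3 = 91666666666.67 Pa
Then divide by density:
91666666666.67 / 2251 = 40722641.7888 Pa/(kg/m^3)
Take the square root:
Vp = sqrt(40722641.7888) = 6381.43 m/s

6381.43


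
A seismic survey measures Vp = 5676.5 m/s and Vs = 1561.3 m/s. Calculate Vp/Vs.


Vp/Vs = 5676.5 / 1561.3
= 3.6358

3.6358


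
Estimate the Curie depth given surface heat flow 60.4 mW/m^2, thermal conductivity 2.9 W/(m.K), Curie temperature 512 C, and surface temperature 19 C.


T_Curie - T_surf = 512 - 19 = 493 C
Convert q to W/m^2: 60.4 mW/m^2 = 0.0604 W/m^2
d = 493 * 2.9 / 0.0604 = 23670.53 m

23670.53


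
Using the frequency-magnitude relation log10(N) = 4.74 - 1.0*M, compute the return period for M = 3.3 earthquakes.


log10(N) = 4.74 - 1.0*3.3 = 1.44
N = 10^1.44 = 27.542287
T = 1/N = 1/27.542287 = 0.0363 years

0.0363


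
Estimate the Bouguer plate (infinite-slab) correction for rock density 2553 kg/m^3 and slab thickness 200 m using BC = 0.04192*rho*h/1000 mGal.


BC = 0.04192 * rho * h / 1000
= 0.04192 * 2553 * 200 / 1000
= 21.4044 mGal

21.4044


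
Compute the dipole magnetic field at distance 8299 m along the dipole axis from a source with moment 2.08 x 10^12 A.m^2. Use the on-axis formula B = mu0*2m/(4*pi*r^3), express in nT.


m = 2.08 x 10^12 = 2080000000000 A.m^2
2m = 4160000000000 A.m^2
r^3 = 8299^3 = 571580354899
B = (4pi*10^-7) * 4160000000000 / (4*pi * 571580354899) * 1e9
= 5227610.175573 / 7182690575547.78 * 1e9
= 727.8067 nT

727.8067


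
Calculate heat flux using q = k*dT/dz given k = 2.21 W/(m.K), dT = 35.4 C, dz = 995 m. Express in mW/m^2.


q = k * dT / dz * 1000
= 2.21 * 35.4 / 995 * 1000
= 0.078627 * 1000
= 78.6271 mW/m^2

78.6271


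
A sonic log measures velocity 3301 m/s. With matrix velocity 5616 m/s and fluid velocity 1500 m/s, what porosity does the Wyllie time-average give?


1/V - 1/Vm = 1/3301 - 1/5616 = 0.00012488
1/Vf - 1/Vm = 1/1500 - 1/5616 = 0.0004886
phi = 0.00012488 / 0.0004886 = 0.2556

0.2556


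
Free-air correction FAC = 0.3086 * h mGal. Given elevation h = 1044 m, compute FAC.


FAC = 0.3086 * h
= 0.3086 * 1044
= 322.1784 mGal

322.1784


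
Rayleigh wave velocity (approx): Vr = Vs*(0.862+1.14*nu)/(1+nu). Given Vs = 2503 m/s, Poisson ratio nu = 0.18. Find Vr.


Numerator factor = 0.862 + 1.14*0.18 = 1.0672
Denominator = 1 + 0.18 = 1.18
Vr = 2503 * 1.0672 / 1.18 = 2263.73 m/s

2263.73


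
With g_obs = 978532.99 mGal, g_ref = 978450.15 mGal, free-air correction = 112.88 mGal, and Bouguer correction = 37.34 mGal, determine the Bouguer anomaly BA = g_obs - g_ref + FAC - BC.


BA = g_obs - g_ref + FAC - BC
= 978532.99 - 978450.15 + 112.88 - 37.34
= 158.38 mGal

158.38


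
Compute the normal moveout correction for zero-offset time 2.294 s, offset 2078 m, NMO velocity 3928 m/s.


x/Vnmo = 2078/3928 = 0.529022
(x/Vnmo)^2 = 0.279865
t0^2 = 5.262436
sqrt(5.262436 + 0.279865) = 2.354209
dt = 2.354209 - 2.294 = 0.060209

0.060209


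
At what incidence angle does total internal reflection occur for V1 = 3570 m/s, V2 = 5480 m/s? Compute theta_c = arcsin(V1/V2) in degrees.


V1/V2 = 3570/5480 = 0.65146
theta_c = arcsin(0.65146) = 40.6518 degrees

40.6518


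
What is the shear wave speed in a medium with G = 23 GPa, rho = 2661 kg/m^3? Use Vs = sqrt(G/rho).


Convert G to Pa: G = 23e9 Pa
Compute G/rho = 23e9 / 2661 = 8643367.1552
Vs = sqrt(8643367.1552) = 2939.96 m/s

2939.96


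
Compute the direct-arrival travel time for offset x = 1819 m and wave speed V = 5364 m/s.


t = x / V
= 1819 / 5364
= 0.3391 s

0.3391


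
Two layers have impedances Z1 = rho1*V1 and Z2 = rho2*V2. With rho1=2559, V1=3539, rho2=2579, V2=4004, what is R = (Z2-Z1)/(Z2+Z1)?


Z1 = 2559 * 3539 = 9056301
Z2 = 2579 * 4004 = 10326316
R = (10326316 - 9056301) / (10326316 + 9056301) = 1270015 / 19382617 = 0.0655

0.0655


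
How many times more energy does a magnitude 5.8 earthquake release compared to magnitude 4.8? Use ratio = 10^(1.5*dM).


M2 - M1 = 5.8 - 4.8 = 1.0
1.5 * 1.0 = 1.5
ratio = 10^1.5 = 31.62

31.62


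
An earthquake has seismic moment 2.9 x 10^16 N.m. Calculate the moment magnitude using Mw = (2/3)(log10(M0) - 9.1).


log10(M0) = log10(2.9 x 10^16) = 16.4624
Mw = 2/3 * (16.4624 - 9.1)
= 2/3 * 7.3624
= 4.91

4.91


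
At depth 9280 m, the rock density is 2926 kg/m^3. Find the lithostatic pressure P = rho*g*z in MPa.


P = rho * g * z / 1e6
= 2926 * 9.81 * 9280 / 1e6
= 266373676.8 / 1e6
= 266.3737 MPa

266.3737


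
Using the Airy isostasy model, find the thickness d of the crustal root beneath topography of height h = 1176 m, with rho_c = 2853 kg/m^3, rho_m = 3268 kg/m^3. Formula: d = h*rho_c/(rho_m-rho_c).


rho_m - rho_c = 3268 - 2853 = 415
d = 1176 * 2853 / 415
= 3355128 / 415
= 8084.65 m

8084.65


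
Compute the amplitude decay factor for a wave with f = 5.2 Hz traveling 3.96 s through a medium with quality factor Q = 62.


pi*f*t/Q = pi*5.2*3.96/62 = 1.043414
A/A0 = exp(-1.043414) = 0.35225

0.35225


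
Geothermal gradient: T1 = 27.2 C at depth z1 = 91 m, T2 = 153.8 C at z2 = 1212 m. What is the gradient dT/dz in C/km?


dT = 153.8 - 27.2 = 126.6 C
dz = 1212 - 91 = 1121 m
gradient = dT/dz * 1000 = 126.6/1121 * 1000 = 112.9349 C/km

112.9349


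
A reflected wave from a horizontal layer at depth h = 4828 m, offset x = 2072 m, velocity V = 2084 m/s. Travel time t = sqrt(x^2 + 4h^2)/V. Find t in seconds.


x^2 + 4h^2 = 2072^2 + 4*4828^2 = 4293184 + 93238336 = 97531520
sqrt(97531520) = 9875.8048
t = 9875.8048 / 2084 = 4.7389 s

4.7389


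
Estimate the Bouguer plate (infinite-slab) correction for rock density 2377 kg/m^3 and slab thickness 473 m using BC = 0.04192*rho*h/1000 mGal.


BC = 0.04192 * rho * h / 1000
= 0.04192 * 2377 * 473 / 1000
= 47.1315 mGal

47.1315


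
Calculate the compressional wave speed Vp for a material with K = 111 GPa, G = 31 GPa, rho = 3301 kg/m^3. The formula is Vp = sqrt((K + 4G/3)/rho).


First compute the effective modulus:
K + 4G/3 = 111e9 + 4*31e9/3 = 152333333333.33 Pa
Then divide by density:
152333333333.33 / 3301 = 46147632.0307 Pa/(kg/m^3)
Take the square root:
Vp = sqrt(46147632.0307) = 6793.2 m/s

6793.2


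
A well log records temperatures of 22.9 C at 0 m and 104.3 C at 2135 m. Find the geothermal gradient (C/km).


dT = 104.3 - 22.9 = 81.4 C
dz = 2135 - 0 = 2135 m
gradient = dT/dz * 1000 = 81.4/2135 * 1000 = 38.1265 C/km

38.1265


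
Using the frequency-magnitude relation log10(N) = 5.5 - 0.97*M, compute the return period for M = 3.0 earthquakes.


log10(N) = 5.5 - 0.97*3.0 = 2.59
N = 10^2.59 = 389.045145
T = 1/N = 1/389.045145 = 0.0026 years

0.0026


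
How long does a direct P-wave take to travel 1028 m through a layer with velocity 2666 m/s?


t = x / V
= 1028 / 2666
= 0.3856 s

0.3856


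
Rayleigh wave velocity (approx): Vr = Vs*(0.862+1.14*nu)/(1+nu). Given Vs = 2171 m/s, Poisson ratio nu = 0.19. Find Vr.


Numerator factor = 0.862 + 1.14*0.19 = 1.0786
Denominator = 1 + 0.19 = 1.19
Vr = 2171 * 1.0786 / 1.19 = 1967.77 m/s

1967.77


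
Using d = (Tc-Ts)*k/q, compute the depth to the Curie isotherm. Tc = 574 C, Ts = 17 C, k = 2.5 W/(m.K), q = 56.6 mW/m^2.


T_Curie - T_surf = 574 - 17 = 557 C
Convert q to W/m^2: 56.6 mW/m^2 = 0.0566 W/m^2
d = 557 * 2.5 / 0.0566 = 24602.47 m

24602.47


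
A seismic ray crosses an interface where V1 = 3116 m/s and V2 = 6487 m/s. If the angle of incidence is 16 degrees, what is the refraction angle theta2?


sin(theta1) = sin(16 deg) = 0.275637
sin(theta2) = V2/V1 * sin(theta1) = 6487/3116 * 0.275637 = 0.573832
theta2 = arcsin(0.573832) = 35.0179 degrees

35.0179


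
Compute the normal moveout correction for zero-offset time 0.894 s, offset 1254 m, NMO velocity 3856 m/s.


x/Vnmo = 1254/3856 = 0.325207
(x/Vnmo)^2 = 0.10576
t0^2 = 0.799236
sqrt(0.799236 + 0.10576) = 0.951313
dt = 0.951313 - 0.894 = 0.057313

0.057313


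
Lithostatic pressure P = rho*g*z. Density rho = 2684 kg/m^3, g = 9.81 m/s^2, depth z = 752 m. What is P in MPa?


P = rho * g * z / 1e6
= 2684 * 9.81 * 752 / 1e6
= 19800190.08 / 1e6
= 19.8002 MPa

19.8002


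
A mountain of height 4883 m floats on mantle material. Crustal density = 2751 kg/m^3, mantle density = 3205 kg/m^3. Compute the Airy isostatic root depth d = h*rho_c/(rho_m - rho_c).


rho_m - rho_c = 3205 - 2751 = 454
d = 4883 * 2751 / 454
= 13433133 / 454
= 29588.4 m

29588.4


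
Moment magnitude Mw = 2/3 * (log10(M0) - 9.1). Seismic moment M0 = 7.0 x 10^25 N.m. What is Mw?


log10(M0) = log10(7.0 x 10^25) = 25.8451
Mw = 2/3 * (25.8451 - 9.1)
= 2/3 * 16.7451
= 11.16

11.16


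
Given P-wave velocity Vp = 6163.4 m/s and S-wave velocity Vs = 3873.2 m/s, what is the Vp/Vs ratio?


Vp/Vs = 6163.4 / 3873.2
= 1.5913

1.5913


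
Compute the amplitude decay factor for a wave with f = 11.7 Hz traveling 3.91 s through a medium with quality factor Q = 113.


pi*f*t/Q = pi*11.7*3.91/113 = 1.271845
A/A0 = exp(-1.271845) = 0.280314

0.280314


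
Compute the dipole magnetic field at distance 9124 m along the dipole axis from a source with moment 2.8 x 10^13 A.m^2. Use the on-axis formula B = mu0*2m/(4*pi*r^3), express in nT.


m = 2.8 x 10^13 = 28000000000000 A.m^2
2m = 56000000000000 A.m^2
r^3 = 9124^3 = 759549058624
B = (4pi*10^-7) * 56000000000000 / (4*pi * 759549058624) * 1e9
= 70371675.440411 / 9544774970456.81 * 1e9
= 7372.7957 nT

7372.7957


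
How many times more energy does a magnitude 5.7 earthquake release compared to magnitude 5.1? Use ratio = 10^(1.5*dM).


M2 - M1 = 5.7 - 5.1 = 0.6
1.5 * 0.6 = 0.9
ratio = 10^0.9 = 7.94

7.94


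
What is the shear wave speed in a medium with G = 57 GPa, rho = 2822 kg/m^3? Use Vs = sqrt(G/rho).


Convert G to Pa: G = 57e9 Pa
Compute G/rho = 57e9 / 2822 = 20198440.8221
Vs = sqrt(20198440.8221) = 4494.27 m/s

4494.27


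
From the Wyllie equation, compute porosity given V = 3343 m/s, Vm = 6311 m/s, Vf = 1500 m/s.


1/V - 1/Vm = 1/3343 - 1/6311 = 0.00014068
1/Vf - 1/Vm = 1/1500 - 1/6311 = 0.00050821
phi = 0.00014068 / 0.00050821 = 0.2768

0.2768


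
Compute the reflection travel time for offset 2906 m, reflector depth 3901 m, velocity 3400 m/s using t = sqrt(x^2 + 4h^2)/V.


x^2 + 4h^2 = 2906^2 + 4*3901^2 = 8444836 + 60871204 = 69316040
sqrt(69316040) = 8325.6255
t = 8325.6255 / 3400 = 2.4487 s

2.4487


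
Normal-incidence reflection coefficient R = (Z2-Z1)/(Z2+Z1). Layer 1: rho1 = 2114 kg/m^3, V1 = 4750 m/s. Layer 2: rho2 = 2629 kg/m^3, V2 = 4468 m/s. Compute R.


Z1 = 2114 * 4750 = 10041500
Z2 = 2629 * 4468 = 11746372
R = (11746372 - 10041500) / (11746372 + 10041500) = 1704872 / 21787872 = 0.0782

0.0782


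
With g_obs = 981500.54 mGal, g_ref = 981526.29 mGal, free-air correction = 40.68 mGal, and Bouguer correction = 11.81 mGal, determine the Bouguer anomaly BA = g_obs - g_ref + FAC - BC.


BA = g_obs - g_ref + FAC - BC
= 981500.54 - 981526.29 + 40.68 - 11.81
= 3.12 mGal

3.12
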